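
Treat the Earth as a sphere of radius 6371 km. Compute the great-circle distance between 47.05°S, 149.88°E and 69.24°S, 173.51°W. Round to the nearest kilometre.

Δλ = -173.51 − 149.88 = -323.39°; wrapped into (−180°, 180°]: 36.61°.
Δφ = -69.24 − -47.05 = -22.19°.
a = sin²(Δφ/2) + cos φ₁ · cos φ₂ · sin²(Δλ/2) = 0.060855.
c = 2·atan2(√a, √(1−a)) = 0.49852 rad → d = 6371·c ≈ 3176.09 km.

3176 km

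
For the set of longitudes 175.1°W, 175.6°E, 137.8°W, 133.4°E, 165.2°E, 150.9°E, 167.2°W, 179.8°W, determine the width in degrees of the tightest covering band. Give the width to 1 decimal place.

Sort the longitudes: -179.8°, -175.1°, -167.2°, -137.8°, +133.4°, +150.9°, +165.2°, +175.6°.
Eastward gaps between consecutive values (wrapping around): 4.7°, 7.9°, 29.4°, 271.2°, 17.5°, 14.3°, 10.4°, 4.6°.
Largest gap = 271.2° ⇒ minimal covering band is its complement: 360° − 271.2° = 88.8°.
Band runs from +133.4° eastward to -137.8°, crossing the antimeridian.

88.8°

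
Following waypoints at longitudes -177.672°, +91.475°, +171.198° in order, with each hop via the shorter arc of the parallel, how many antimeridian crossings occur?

1

Leg 1: -177.672° → +91.475°, shortest Δλ = -90.853° (west) — crosses 180°.
Leg 2: +91.475° → +171.198°, shortest Δλ = 79.723° (east) — does not cross 180°.
Total crossings: 1.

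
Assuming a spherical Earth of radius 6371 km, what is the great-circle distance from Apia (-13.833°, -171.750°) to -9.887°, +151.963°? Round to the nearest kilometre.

Δλ = 151.963 − -171.750 = 323.713°; wrapped into (−180°, 180°]: -36.287°.
Δφ = -9.887 − -13.833 = 3.946°.
a = sin²(Δφ/2) + cos φ₁ · cos φ₂ · sin²(Δλ/2) = 0.093943.
c = 2·atan2(√a, √(1−a)) = 0.62303 rad → d = 6371·c ≈ 3969.33 km.

3969 km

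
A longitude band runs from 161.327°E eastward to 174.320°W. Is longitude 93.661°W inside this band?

Band width going east from +161.327° to -174.320°: ((-174.320 − 161.327) mod 360) = 24.353°.
Offset of -93.661° east of the west edge: ((-93.661 − 161.327) mod 360) = 105.012°.
105.012° > 24.353° ⇒ outside.

No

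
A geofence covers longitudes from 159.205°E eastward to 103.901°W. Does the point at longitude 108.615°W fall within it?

Band width going east from +159.205° to -103.901°: ((-103.901 − 159.205) mod 360) = 96.894°.
Offset of -108.615° east of the west edge: ((-108.615 − 159.205) mod 360) = 92.180°.
92.180° ≤ 96.894° ⇒ inside.

Yes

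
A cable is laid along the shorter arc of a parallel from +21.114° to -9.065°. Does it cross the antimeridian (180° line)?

Signed shortest Δλ = ((-9.065 − 21.114 + 180) mod 360) − 180 = -30.179°.
Going west by 30.179° from +21.114° reaches -9.065° without touching 180°.

No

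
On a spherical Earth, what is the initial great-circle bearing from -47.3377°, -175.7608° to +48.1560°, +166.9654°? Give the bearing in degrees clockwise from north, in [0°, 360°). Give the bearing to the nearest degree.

Δλ = 166.9654 − -175.7608 = 342.7262°; wrapped into (−180°, 180°]: -17.2738°.
θ = atan2( sin Δλ · cos φ₂ , cos φ₁ · sin φ₂ − sin φ₁ · cos φ₂ · cos Δλ )
  = atan2(-0.19809, 0.97328) = -11.504° → normalised to [0°, 360°): 348.496°.

348°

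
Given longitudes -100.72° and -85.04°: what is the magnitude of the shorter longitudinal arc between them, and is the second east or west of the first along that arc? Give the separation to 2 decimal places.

Raw difference: -85.04 − -100.72 = 15.68°.
Normalise into (−180°, 180°]: 15.68° stays 15.68°.
Positive ⇒ the second point lies to the east; separation 15.68°.

15.68° east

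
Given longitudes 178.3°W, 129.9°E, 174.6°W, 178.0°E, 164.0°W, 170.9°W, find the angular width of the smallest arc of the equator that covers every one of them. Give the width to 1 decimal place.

Sort the longitudes: -178.3°, -174.6°, -170.9°, -164.0°, +129.9°, +178.0°.
Eastward gaps between consecutive values (wrapping around): 3.7°, 3.7°, 6.9°, 293.9°, 48.1°, 3.7°.
Largest gap = 293.9° ⇒ minimal covering band is its complement: 360° − 293.9° = 66.1°.
Band runs from +129.9° eastward to -164.0°, crossing the antimeridian.

66.1°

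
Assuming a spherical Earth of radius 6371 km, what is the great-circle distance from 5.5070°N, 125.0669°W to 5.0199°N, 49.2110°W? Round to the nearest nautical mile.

Δλ = -49.2110 − -125.0669 = 75.8559°.
Δφ = 5.0199 − 5.5070 = -0.4871°.
a = sin²(Δφ/2) + cos φ₁ · cos φ₂ · sin²(Δλ/2) = 0.374651.
c = 2·atan2(√a, √(1−a)) = 1.31740 rad → d = 6371·c ≈ 8393.12 km ≈ 4531.92 nmi.

4532 nmi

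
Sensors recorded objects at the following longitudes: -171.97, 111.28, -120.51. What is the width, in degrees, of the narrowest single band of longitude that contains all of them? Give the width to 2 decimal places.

128.21°

Sort the longitudes: -171.97°, -120.51°, +111.28°.
Eastward gaps between consecutive values (wrapping around): 51.46°, 231.79°, 76.75°.
Largest gap = 231.79° ⇒ minimal covering band is its complement: 360° − 231.79° = 128.21°.
Band runs from +111.28° eastward to -120.51°, crossing the antimeridian.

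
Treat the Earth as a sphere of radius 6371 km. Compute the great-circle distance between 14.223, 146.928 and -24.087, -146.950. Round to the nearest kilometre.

Δλ = -146.950 − 146.928 = -293.878°; wrapped into (−180°, 180°]: 66.122°.
Δφ = -24.087 − 14.223 = -38.310°.
a = sin²(Δφ/2) + cos φ₁ · cos φ₂ · sin²(Δλ/2) = 0.371029.
c = 2·atan2(√a, √(1−a)) = 1.30990 rad → d = 6371·c ≈ 8345.40 km.

8345 km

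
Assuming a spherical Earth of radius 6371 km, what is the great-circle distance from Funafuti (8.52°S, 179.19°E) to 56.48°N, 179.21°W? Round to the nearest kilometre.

Δλ = -179.21 − 179.19 = -358.40°; wrapped into (−180°, 180°]: 1.60°.
Δφ = 56.48 − -8.52 = 65.00°.
a = sin²(Δφ/2) + cos φ₁ · cos φ₂ · sin²(Δλ/2) = 0.288797.
c = 2·atan2(√a, √(1−a)) = 1.13470 rad → d = 6371·c ≈ 7229.17 km.

7229 km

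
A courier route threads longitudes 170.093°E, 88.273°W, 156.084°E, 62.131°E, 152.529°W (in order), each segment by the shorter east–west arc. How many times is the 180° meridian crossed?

Leg 1: +170.093° → -88.273°, shortest Δλ = 101.634° (east) — crosses 180°.
Leg 2: -88.273° → +156.084°, shortest Δλ = -115.643° (west) — crosses 180°.
Leg 3: +156.084° → +62.131°, shortest Δλ = -93.953° (west) — does not cross 180°.
Leg 4: +62.131° → -152.529°, shortest Δλ = 145.34° (east) — crosses 180°.
Total crossings: 3.

3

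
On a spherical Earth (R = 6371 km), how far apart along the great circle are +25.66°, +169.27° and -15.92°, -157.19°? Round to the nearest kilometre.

Δλ = -157.19 − 169.27 = -326.46°; wrapped into (−180°, 180°]: 33.54°.
Δφ = -15.92 − 25.66 = -41.58°.
a = sin²(Δφ/2) + cos φ₁ · cos φ₂ · sin²(Δλ/2) = 0.198147.
c = 2·atan2(√a, √(1−a)) = 0.92265 rad → d = 6371·c ≈ 5878.23 km.

5878 km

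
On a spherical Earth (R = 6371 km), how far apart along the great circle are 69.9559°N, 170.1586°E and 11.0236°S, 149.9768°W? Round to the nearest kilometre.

Δλ = -149.9768 − 170.1586 = -320.1354°; wrapped into (−180°, 180°]: 39.8646°.
Δφ = -11.0236 − 69.9559 = -80.9795°.
a = sin²(Δφ/2) + cos φ₁ · cos φ₂ · sin²(Δλ/2) = 0.460704.
c = 2·atan2(√a, √(1−a)) = 1.49212 rad → d = 6371·c ≈ 9506.32 km.

9506 km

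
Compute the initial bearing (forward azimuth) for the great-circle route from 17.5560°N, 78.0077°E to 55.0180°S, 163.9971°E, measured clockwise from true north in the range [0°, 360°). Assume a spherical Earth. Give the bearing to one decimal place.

Δλ = 163.9971 − 78.0077 = 85.9894°.
θ = atan2( sin Δλ · cos φ₂ , cos φ₁ · sin φ₂ − sin φ₁ · cos φ₂ · cos Δλ )
  = atan2(0.57192, -0.79327) = 144.210° → normalised to [0°, 360°): 144.210°.

144.2°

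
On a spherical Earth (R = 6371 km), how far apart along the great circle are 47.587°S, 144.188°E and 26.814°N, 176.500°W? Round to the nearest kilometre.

Δλ = -176.500 − 144.188 = -320.688°; wrapped into (−180°, 180°]: 39.312°.
Δφ = 26.814 − -47.587 = 74.401°.
a = sin²(Δφ/2) + cos φ₁ · cos φ₂ · sin²(Δλ/2) = 0.433657.
c = 2·atan2(√a, √(1−a)) = 1.43772 rad → d = 6371·c ≈ 9159.70 km.

9160 km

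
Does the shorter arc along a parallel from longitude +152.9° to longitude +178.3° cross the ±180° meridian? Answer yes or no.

Signed shortest Δλ = ((178.3 − 152.9 + 180) mod 360) − 180 = 25.4°.
Going east by 25.4° from +152.9° reaches +178.3° without touching 180°.

No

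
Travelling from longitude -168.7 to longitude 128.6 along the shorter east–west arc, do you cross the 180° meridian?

Naïve |128.6 − -168.7| = 297.3° > 180°, so the shorter arc goes the other way round — across 180°.
Signed shortest Δλ = ((128.6 − -168.7 + 180) mod 360) − 180 = -62.7°.
Going west by 62.7° from -168.7° passes through 180° before reaching +128.6°.

Yes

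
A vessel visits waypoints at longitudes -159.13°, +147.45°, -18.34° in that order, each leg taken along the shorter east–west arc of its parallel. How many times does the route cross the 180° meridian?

Leg 1: -159.13° → +147.45°, shortest Δλ = -53.42° (west) — crosses 180°.
Leg 2: +147.45° → -18.34°, shortest Δλ = -165.79° (west) — does not cross 180°.
Total crossings: 1.

1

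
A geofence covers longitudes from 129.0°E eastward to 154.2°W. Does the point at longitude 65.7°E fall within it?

Band width going east from +129.0° to -154.2°: ((-154.2 − 129.0) mod 360) = 76.8°.
Offset of +65.7° east of the west edge: ((65.7 − 129.0) mod 360) = 296.7°.
296.7° > 76.8° ⇒ outside.

No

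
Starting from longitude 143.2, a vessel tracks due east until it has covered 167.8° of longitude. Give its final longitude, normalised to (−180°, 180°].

Start at +143.2°; shift +167.8° → +311.0°.
+311.0° lies outside (−180°, 180°]; subtract 360° → -49.0°.

-49.0°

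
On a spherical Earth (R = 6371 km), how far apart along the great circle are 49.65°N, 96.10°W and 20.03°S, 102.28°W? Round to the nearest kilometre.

Δλ = -102.28 − -96.10 = -6.18°.
Δφ = -20.03 − 49.65 = -69.68°.
a = sin²(Δφ/2) + cos φ₁ · cos φ₂ · sin²(Δλ/2) = 0.328136.
c = 2·atan2(√a, √(1−a)) = 1.21991 rad → d = 6371·c ≈ 7772.06 km.

7772 km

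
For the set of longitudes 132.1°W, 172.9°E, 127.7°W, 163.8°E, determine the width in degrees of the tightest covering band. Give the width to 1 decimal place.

Sort the longitudes: -132.1°, -127.7°, +163.8°, +172.9°.
Eastward gaps between consecutive values (wrapping around): 4.4°, 291.5°, 9.1°, 55.0°.
Largest gap = 291.5° ⇒ minimal covering band is its complement: 360° − 291.5° = 68.5°.
Band runs from +163.8° eastward to -127.7°, crossing the antimeridian.

68.5°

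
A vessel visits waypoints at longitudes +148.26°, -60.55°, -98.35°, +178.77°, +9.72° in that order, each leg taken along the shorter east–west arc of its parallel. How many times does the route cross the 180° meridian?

Leg 1: +148.26° → -60.55°, shortest Δλ = 151.19° (east) — crosses 180°.
Leg 2: -60.55° → -98.35°, shortest Δλ = -37.8° (west) — does not cross 180°.
Leg 3: -98.35° → +178.77°, shortest Δλ = -82.88° (west) — crosses 180°.
Leg 4: +178.77° → +9.72°, shortest Δλ = -169.05° (west) — does not cross 180°.
Total crossings: 2.

2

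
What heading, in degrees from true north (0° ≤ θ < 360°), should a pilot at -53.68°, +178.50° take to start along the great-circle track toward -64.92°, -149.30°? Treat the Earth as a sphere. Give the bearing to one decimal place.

Δλ = -149.30 − 178.50 = -327.80°; wrapped into (−180°, 180°]: 32.20°.
θ = atan2( sin Δλ · cos φ₂ , cos φ₁ · sin φ₂ − sin φ₁ · cos φ₂ · cos Δλ )
  = atan2(0.22588, -0.24745) = 137.609° → normalised to [0°, 360°): 137.609°.

137.6°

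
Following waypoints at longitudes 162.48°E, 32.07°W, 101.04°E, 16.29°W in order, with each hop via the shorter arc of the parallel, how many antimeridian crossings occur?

Leg 1: +162.48° → -32.07°, shortest Δλ = 165.45° (east) — crosses 180°.
Leg 2: -32.07° → +101.04°, shortest Δλ = 133.11° (east) — does not cross 180°.
Leg 3: +101.04° → -16.29°, shortest Δλ = -117.33° (west) — does not cross 180°.
Total crossings: 1.

1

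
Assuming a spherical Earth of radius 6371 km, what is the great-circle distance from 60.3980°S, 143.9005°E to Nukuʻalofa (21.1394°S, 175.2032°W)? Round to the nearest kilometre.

Δλ = -175.2032 − 143.9005 = -319.1037°; wrapped into (−180°, 180°]: 40.8963°.
Δφ = -21.1394 − -60.3980 = 39.2586°.
a = sin²(Δφ/2) + cos φ₁ · cos φ₂ · sin²(Δλ/2) = 0.169084.
c = 2·atan2(√a, √(1−a)) = 0.84754 rad → d = 6371·c ≈ 5399.66 km.

5400 km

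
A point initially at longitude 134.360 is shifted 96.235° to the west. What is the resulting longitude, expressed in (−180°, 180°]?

Start at +134.360°; shift −96.235° → +38.125°.
+38.125° already lies in (−180°, 180°].

+38.125°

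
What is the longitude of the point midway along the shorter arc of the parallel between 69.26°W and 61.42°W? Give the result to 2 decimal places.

65.34°W

Signed shortest Δλ from -69.26° to -61.42° is +7.84°.
Midpoint longitude = -69.26° + (+7.84°)/2 = -69.26° + 3.92° = -65.34°.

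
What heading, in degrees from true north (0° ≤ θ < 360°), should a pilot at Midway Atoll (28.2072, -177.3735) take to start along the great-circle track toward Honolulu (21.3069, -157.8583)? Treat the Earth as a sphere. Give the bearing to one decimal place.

Δλ = -157.8583 − -177.3735 = 19.5152°.
θ = atan2( sin Δλ · cos φ₂ , cos φ₁ · sin φ₂ − sin φ₁ · cos φ₂ · cos Δλ )
  = atan2(0.31122, -0.09484) = 106.949° → normalised to [0°, 360°): 106.949°.

106.9°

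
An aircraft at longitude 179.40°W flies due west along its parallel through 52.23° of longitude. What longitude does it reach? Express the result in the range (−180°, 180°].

Start at -179.40°; shift −52.23° → -231.63°.
-231.63° lies outside (−180°, 180°]; add 360° → +128.37°.

128.37°E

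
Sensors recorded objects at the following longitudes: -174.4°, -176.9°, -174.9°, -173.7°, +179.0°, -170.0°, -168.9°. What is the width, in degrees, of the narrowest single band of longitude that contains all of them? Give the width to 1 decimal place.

12.1°

Sort the longitudes: -176.9°, -174.9°, -174.4°, -173.7°, -170.0°, -168.9°, +179.0°.
Eastward gaps between consecutive values (wrapping around): 2.0°, 0.5°, 0.7°, 3.7°, 1.1°, 347.9°, 4.1°.
Largest gap = 347.9° ⇒ minimal covering band is its complement: 360° − 347.9° = 12.1°.
Band runs from +179.0° eastward to -168.9°, crossing the antimeridian.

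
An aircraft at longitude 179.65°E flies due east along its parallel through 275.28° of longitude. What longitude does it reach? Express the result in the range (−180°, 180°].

Start at +179.65°; shift +275.28° → +454.93°.
+454.93° lies outside (−180°, 180°]; subtract 360° → +94.93°.

94.93°E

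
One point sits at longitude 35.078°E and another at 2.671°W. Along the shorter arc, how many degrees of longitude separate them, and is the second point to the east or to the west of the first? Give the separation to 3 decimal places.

37.749° west

Raw difference: -2.671 − 35.078 = -37.749°.
Normalise into (−180°, 180°]: -37.749° stays -37.749°.
Negative ⇒ the second point lies to the west; separation 37.749°.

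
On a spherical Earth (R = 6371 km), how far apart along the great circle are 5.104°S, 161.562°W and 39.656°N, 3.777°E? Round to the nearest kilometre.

Δλ = 3.777 − -161.562 = 165.339°.
Δφ = 39.656 − -5.104 = 44.760°.
a = sin²(Δφ/2) + cos φ₁ · cos φ₂ · sin²(Δλ/2) = 0.899322.
c = 2·atan2(√a, √(1−a)) = 2.49583 rad → d = 6371·c ≈ 15900.96 km.

15901 km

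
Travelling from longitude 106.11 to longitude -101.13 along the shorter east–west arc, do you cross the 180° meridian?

Yes

Naïve |-101.13 − 106.11| = 207.24° > 180°, so the shorter arc goes the other way round — across 180°.
Signed shortest Δλ = ((-101.13 − 106.11 + 180) mod 360) − 180 = 152.76°.
Going east by 152.76° from +106.11° passes through 180° before reaching -101.13°.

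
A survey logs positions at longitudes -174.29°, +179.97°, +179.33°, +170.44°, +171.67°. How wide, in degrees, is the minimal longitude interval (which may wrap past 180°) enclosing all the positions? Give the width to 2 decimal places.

15.27°

Sort the longitudes: -174.29°, +170.44°, +171.67°, +179.33°, +179.97°.
Eastward gaps between consecutive values (wrapping around): 344.73°, 1.23°, 7.66°, 0.64°, 5.74°.
Largest gap = 344.73° ⇒ minimal covering band is its complement: 360° − 344.73° = 15.27°.
Band runs from +170.44° eastward to -174.29°, crossing the antimeridian.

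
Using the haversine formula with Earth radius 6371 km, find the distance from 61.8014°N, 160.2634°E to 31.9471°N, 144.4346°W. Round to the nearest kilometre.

5116 km

Δλ = -144.4346 − 160.2634 = -304.6980°; wrapped into (−180°, 180°]: 55.3020°.
Δφ = 31.9471 − 61.8014 = -29.8543°.
a = sin²(Δφ/2) + cos φ₁ · cos φ₂ · sin²(Δλ/2) = 0.152709.
c = 2·atan2(√a, √(1−a)) = 0.80296 rad → d = 6371·c ≈ 5115.65 km.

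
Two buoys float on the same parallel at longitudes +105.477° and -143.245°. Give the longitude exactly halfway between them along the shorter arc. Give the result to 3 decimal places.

Signed shortest Δλ from +105.477° to -143.245° is +111.278°.
Midpoint longitude = +105.477° + (+111.278°)/2 = +105.477° + 55.639° = +161.116°.
(The naïve average (+105.477 + -143.245)/2 = -18.884° is on the wrong side of the globe.)

+161.116°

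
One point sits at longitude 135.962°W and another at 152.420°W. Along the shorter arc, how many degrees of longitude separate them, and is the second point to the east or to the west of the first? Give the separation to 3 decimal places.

Raw difference: -152.420 − -135.962 = -16.458°.
Normalise into (−180°, 180°]: -16.458° stays -16.458°.
Negative ⇒ the second point lies to the west; separation 16.458°.

16.458° west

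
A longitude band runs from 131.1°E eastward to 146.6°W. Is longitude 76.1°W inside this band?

Band width going east from +131.1° to -146.6°: ((-146.6 − 131.1) mod 360) = 82.3°.
Offset of -76.1° east of the west edge: ((-76.1 − 131.1) mod 360) = 152.8°.
152.8° > 82.3° ⇒ outside.

No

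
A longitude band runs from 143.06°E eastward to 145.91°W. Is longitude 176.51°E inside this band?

Yes

Band width going east from +143.06° to -145.91°: ((-145.91 − 143.06) mod 360) = 71.03°.
Offset of +176.51° east of the west edge: ((176.51 − 143.06) mod 360) = 33.45°.
33.45° ≤ 71.03° ⇒ inside.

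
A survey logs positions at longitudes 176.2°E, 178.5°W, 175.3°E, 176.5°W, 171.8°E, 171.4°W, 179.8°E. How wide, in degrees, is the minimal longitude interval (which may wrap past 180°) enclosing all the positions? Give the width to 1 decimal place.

16.8°

Sort the longitudes: -178.5°, -176.5°, -171.4°, +171.8°, +175.3°, +176.2°, +179.8°.
Eastward gaps between consecutive values (wrapping around): 2.0°, 5.1°, 343.2°, 3.5°, 0.9°, 3.6°, 1.7°.
Largest gap = 343.2° ⇒ minimal covering band is its complement: 360° − 343.2° = 16.8°.
Band runs from +171.8° eastward to -171.4°, crossing the antimeridian.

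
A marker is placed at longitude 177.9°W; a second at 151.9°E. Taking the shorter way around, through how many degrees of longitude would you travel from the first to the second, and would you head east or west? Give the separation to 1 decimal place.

Raw difference: 151.9 − -177.9 = 329.8°.
Normalise into (−180°, 180°]: 329.8° − 360° = -30.2°.
Negative ⇒ the second point lies to the west; separation 30.2°.

30.2° west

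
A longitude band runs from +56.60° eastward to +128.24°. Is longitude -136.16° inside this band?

No

Band width going east from +56.60° to +128.24°: ((128.24 − 56.60) mod 360) = 71.64°.
Offset of -136.16° east of the west edge: ((-136.16 − 56.60) mod 360) = 167.24°.
167.24° > 71.64° ⇒ outside.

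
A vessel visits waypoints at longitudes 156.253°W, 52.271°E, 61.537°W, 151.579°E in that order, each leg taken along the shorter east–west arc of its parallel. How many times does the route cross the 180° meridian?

2

Leg 1: -156.253° → +52.271°, shortest Δλ = -151.476° (west) — crosses 180°.
Leg 2: +52.271° → -61.537°, shortest Δλ = -113.808° (west) — does not cross 180°.
Leg 3: -61.537° → +151.579°, shortest Δλ = -146.884° (west) — crosses 180°.
Total crossings: 2.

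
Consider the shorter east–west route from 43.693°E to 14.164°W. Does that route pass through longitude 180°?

Signed shortest Δλ = ((-14.164 − 43.693 + 180) mod 360) − 180 = -57.857°.
Going west by 57.857° from +43.693° reaches -14.164° without touching 180°.

No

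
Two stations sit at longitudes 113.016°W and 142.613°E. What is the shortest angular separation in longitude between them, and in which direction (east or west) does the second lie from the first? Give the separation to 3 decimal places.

104.371° west

Raw difference: 142.613 − -113.016 = 255.629°.
Normalise into (−180°, 180°]: 255.629° − 360° = -104.371°.
Negative ⇒ the second point lies to the west; separation 104.371°.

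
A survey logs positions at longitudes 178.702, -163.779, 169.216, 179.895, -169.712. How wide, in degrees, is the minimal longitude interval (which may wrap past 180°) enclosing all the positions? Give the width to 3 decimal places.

27.005°

Sort the longitudes: -169.712°, -163.779°, +169.216°, +178.702°, +179.895°.
Eastward gaps between consecutive values (wrapping around): 5.933°, 332.995°, 9.486°, 1.193°, 10.393°.
Largest gap = 332.995° ⇒ minimal covering band is its complement: 360° − 332.995° = 27.005°.
Band runs from +169.216° eastward to -163.779°, crossing the antimeridian.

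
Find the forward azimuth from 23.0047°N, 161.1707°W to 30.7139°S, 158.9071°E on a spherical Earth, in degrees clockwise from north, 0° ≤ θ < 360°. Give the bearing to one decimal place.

Δλ = 158.9071 − -161.1707 = 320.0778°; wrapped into (−180°, 180°]: -39.9222°.
θ = atan2( sin Δλ · cos φ₂ , cos φ₁ · sin φ₂ − sin φ₁ · cos φ₂ · cos Δλ )
  = atan2(-0.55173, -0.72781) = -142.835° → normalised to [0°, 360°): 217.165°.

217.2°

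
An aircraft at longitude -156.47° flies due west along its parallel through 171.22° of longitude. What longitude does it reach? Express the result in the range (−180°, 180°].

Start at -156.47°; shift −171.22° → -327.69°.
-327.69° lies outside (−180°, 180°]; add 360° → +32.31°.

+32.31°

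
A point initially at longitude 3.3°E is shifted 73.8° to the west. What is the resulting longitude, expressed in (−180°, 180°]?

70.5°W

Start at +3.3°; shift −73.8° → -70.5°.
-70.5° already lies in (−180°, 180°].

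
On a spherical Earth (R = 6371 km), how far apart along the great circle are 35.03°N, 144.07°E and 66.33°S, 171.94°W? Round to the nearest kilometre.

11877 km

Δλ = -171.94 − 144.07 = -316.01°; wrapped into (−180°, 180°]: 43.99°.
Δφ = -66.33 − 35.03 = -101.36°.
a = sin²(Δφ/2) + cos φ₁ · cos φ₂ · sin²(Δλ/2) = 0.644599.
c = 2·atan2(√a, √(1−a)) = 1.86419 rad → d = 6371·c ≈ 11876.73 km.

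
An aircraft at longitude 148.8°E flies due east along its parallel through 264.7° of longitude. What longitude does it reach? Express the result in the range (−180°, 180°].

53.5°E

Start at +148.8°; shift +264.7° → +413.5°.
+413.5° lies outside (−180°, 180°]; subtract 360° → +53.5°.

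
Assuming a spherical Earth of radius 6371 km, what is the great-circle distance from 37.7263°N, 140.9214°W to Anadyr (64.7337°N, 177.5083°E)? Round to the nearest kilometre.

Δλ = 177.5083 − -140.9214 = 318.4297°; wrapped into (−180°, 180°]: -41.5703°.
Δφ = 64.7337 − 37.7263 = 27.0074°.
a = sin²(Δφ/2) + cos φ₁ · cos φ₂ · sin²(Δλ/2) = 0.097039.
c = 2·atan2(√a, √(1−a)) = 0.63357 rad → d = 6371·c ≈ 4036.44 km.

4036 km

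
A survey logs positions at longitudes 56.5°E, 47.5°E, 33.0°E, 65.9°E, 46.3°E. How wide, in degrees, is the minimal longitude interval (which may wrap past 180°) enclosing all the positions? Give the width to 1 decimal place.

32.9°

Sort the longitudes: +33.0°, +46.3°, +47.5°, +56.5°, +65.9°.
Eastward gaps between consecutive values (wrapping around): 13.3°, 1.2°, 9.0°, 9.4°, 327.1°.
Largest gap = 327.1° ⇒ minimal covering band is its complement: 360° − 327.1° = 32.9°.
Band runs from +33.0° eastward to +65.9°.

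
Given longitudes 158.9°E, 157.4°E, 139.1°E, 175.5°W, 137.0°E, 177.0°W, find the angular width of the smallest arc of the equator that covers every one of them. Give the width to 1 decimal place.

47.5°

Sort the longitudes: -177.0°, -175.5°, +137.0°, +139.1°, +157.4°, +158.9°.
Eastward gaps between consecutive values (wrapping around): 1.5°, 312.5°, 2.1°, 18.3°, 1.5°, 24.1°.
Largest gap = 312.5° ⇒ minimal covering band is its complement: 360° − 312.5° = 47.5°.
Band runs from +137.0° eastward to -175.5°, crossing the antimeridian.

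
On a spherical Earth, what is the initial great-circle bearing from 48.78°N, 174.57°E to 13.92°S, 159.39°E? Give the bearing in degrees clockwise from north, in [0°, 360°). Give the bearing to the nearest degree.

Δλ = 159.39 − 174.57 = -15.18°.
θ = atan2( sin Δλ · cos φ₂ , cos φ₁ · sin φ₂ − sin φ₁ · cos φ₂ · cos Δλ )
  = atan2(-0.25416, -0.86314) = -163.592° → normalised to [0°, 360°): 196.408°.

196°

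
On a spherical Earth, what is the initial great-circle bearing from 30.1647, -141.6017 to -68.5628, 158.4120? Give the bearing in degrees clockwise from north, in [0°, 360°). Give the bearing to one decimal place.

199.4°

Δλ = 158.4120 − -141.6017 = 300.0137°; wrapped into (−180°, 180°]: -59.9863°.
θ = atan2( sin Δλ · cos φ₂ , cos φ₁ · sin φ₂ − sin φ₁ · cos φ₂ · cos Δλ )
  = atan2(-0.31647, -0.89663) = -160.559° → normalised to [0°, 360°): 199.441°.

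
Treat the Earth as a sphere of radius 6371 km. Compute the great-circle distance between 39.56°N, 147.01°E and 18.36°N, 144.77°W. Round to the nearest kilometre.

6875 km

Δλ = -144.77 − 147.01 = -291.78°; wrapped into (−180°, 180°]: 68.22°.
Δφ = 18.36 − 39.56 = -21.20°.
a = sin²(Δφ/2) + cos φ₁ · cos φ₂ · sin²(Δλ/2) = 0.263946.
c = 2·atan2(√a, √(1−a)) = 1.07912 rad → d = 6371·c ≈ 6875.05 km.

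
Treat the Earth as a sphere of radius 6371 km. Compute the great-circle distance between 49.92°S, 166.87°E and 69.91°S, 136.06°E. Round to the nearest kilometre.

Δλ = 136.06 − 166.87 = -30.81°.
Δφ = -69.91 − -49.92 = -19.99°.
a = sin²(Δφ/2) + cos φ₁ · cos φ₂ · sin²(Δλ/2) = 0.045730.
c = 2·atan2(√a, √(1−a)) = 0.43102 rad → d = 6371·c ≈ 2746.03 km.

2746 km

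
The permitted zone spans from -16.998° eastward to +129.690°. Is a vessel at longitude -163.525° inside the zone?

Band width going east from -16.998° to +129.690°: ((129.690 − -16.998) mod 360) = 146.688°.
Offset of -163.525° east of the west edge: ((-163.525 − -16.998) mod 360) = 213.473°.
213.473° > 146.688° ⇒ outside.

No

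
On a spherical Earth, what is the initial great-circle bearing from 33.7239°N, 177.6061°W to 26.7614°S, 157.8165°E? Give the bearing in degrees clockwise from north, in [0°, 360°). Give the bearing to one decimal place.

204.2°

Δλ = 157.8165 − -177.6061 = 335.4226°; wrapped into (−180°, 180°]: -24.5774°.
θ = atan2( sin Δλ · cos φ₂ , cos φ₁ · sin φ₂ − sin φ₁ · cos φ₂ · cos Δλ )
  = atan2(-0.37137, -0.82532) = -155.773° → normalised to [0°, 360°): 204.227°.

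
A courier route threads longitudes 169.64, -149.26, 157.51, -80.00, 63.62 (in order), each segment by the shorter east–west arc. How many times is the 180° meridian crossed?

Leg 1: +169.64° → -149.26°, shortest Δλ = 41.1° (east) — crosses 180°.
Leg 2: -149.26° → +157.51°, shortest Δλ = -53.23° (west) — crosses 180°.
Leg 3: +157.51° → -80.00°, shortest Δλ = 122.49° (east) — crosses 180°.
Leg 4: -80.00° → +63.62°, shortest Δλ = 143.62° (east) — does not cross 180°.
Total crossings: 3.

3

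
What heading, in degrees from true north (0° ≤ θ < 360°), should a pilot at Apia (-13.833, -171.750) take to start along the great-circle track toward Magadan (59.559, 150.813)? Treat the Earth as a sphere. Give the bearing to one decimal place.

341.7°

Δλ = 150.813 − -171.750 = 322.563°; wrapped into (−180°, 180°]: -37.437°.
θ = atan2( sin Δλ · cos φ₂ , cos φ₁ · sin φ₂ − sin φ₁ · cos φ₂ · cos Δλ )
  = atan2(-0.30799, 0.93333) = -18.262° → normalised to [0°, 360°): 341.738°.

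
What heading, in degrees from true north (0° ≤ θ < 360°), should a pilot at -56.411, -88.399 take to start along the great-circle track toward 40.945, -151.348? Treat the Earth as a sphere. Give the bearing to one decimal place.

Δλ = -151.348 − -88.399 = -62.949°.
θ = atan2( sin Δλ · cos φ₂ , cos φ₁ · sin φ₂ − sin φ₁ · cos φ₂ · cos Δλ )
  = atan2(-0.67271, 0.64871) = -46.040° → normalised to [0°, 360°): 313.960°.

314.0°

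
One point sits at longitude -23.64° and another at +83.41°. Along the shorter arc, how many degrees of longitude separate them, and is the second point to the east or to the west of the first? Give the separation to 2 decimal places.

Raw difference: 83.41 − -23.64 = 107.05°.
Normalise into (−180°, 180°]: 107.05° stays 107.05°.
Positive ⇒ the second point lies to the east; separation 107.05°.

107.05° east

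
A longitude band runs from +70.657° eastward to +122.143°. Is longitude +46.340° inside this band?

Band width going east from +70.657° to +122.143°: ((122.143 − 70.657) mod 360) = 51.486°.
Offset of +46.340° east of the west edge: ((46.340 − 70.657) mod 360) = 335.683°.
335.683° > 51.486° ⇒ outside.

No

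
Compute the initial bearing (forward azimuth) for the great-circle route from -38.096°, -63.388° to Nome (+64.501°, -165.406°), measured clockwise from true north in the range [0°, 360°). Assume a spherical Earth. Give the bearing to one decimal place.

Δλ = -165.406 − -63.388 = -102.018°.
θ = atan2( sin Δλ · cos φ₂ , cos φ₁ · sin φ₂ − sin φ₁ · cos φ₂ · cos Δλ )
  = atan2(-0.42106, 0.65502) = -32.734° → normalised to [0°, 360°): 327.266°.

327.3°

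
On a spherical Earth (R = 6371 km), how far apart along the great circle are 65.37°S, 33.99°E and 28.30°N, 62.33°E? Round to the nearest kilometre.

10697 km

Δλ = 62.33 − 33.99 = 28.34°.
Δφ = 28.30 − -65.37 = 93.67°.
a = sin²(Δφ/2) + cos φ₁ · cos φ₂ · sin²(Δλ/2) = 0.553995.
c = 2·atan2(√a, √(1−a)) = 1.67900 rad → d = 6371·c ≈ 10696.89 km.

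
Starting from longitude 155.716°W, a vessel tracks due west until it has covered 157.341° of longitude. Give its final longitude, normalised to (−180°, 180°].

Start at -155.716°; shift −157.341° → -313.057°.
-313.057° lies outside (−180°, 180°]; add 360° → +46.943°.

46.943°E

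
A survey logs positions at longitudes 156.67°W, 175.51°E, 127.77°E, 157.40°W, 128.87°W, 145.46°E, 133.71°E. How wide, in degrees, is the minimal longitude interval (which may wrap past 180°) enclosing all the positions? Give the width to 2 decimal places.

Sort the longitudes: -157.40°, -156.67°, -128.87°, +127.77°, +133.71°, +145.46°, +175.51°.
Eastward gaps between consecutive values (wrapping around): 0.73°, 27.80°, 256.64°, 5.94°, 11.75°, 30.05°, 27.09°.
Largest gap = 256.64° ⇒ minimal covering band is its complement: 360° − 256.64° = 103.36°.
Band runs from +127.77° eastward to -128.87°, crossing the antimeridian.

103.36°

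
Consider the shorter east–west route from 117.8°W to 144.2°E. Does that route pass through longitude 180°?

Yes

Naïve |144.2 − -117.8| = 262.0° > 180°, so the shorter arc goes the other way round — across 180°.
Signed shortest Δλ = ((144.2 − -117.8 + 180) mod 360) − 180 = -98.0°.
Going west by 98.0° from -117.8° passes through 180° before reaching +144.2°.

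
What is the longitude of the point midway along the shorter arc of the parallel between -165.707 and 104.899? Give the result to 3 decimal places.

+149.596°

Signed shortest Δλ from -165.707° to +104.899° is -89.394°.
Midpoint longitude = -165.707° + (-89.394°)/2 = -165.707° − 44.697° = -210.404°.
Normalise into (−180°, 180°]: +149.596°.
(The naïve average (-165.707 + +104.899)/2 = -30.404° is on the wrong side of the globe.)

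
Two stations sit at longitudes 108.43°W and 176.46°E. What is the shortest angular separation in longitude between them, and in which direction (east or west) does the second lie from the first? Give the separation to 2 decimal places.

75.11° west

Raw difference: 176.46 − -108.43 = 284.89°.
Normalise into (−180°, 180°]: 284.89° − 360° = -75.11°.
Negative ⇒ the second point lies to the west; separation 75.11°.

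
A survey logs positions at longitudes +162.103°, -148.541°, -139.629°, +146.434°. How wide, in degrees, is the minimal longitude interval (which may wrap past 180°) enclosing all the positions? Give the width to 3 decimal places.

73.937°

Sort the longitudes: -148.541°, -139.629°, +146.434°, +162.103°.
Eastward gaps between consecutive values (wrapping around): 8.912°, 286.063°, 15.669°, 49.356°.
Largest gap = 286.063° ⇒ minimal covering band is its complement: 360° − 286.063° = 73.937°.
Band runs from +146.434° eastward to -139.629°, crossing the antimeridian.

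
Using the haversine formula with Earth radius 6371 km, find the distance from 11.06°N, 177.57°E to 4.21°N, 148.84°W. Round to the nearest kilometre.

3776 km

Δλ = -148.84 − 177.57 = -326.41°; wrapped into (−180°, 180°]: 33.59°.
Δφ = 4.21 − 11.06 = -6.85°.
a = sin²(Δφ/2) + cos φ₁ · cos φ₂ · sin²(Δλ/2) = 0.085288.
c = 2·atan2(√a, √(1−a)) = 0.59272 rad → d = 6371·c ≈ 3776.23 km.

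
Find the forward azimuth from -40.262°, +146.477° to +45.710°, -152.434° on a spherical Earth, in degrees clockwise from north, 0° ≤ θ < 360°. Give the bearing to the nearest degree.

39°

Δλ = -152.434 − 146.477 = -298.911°; wrapped into (−180°, 180°]: 61.089°.
θ = atan2( sin Δλ · cos φ₂ , cos φ₁ · sin φ₂ − sin φ₁ · cos φ₂ · cos Δλ )
  = atan2(0.61126, 0.76441) = 38.648° → normalised to [0°, 360°): 38.648°.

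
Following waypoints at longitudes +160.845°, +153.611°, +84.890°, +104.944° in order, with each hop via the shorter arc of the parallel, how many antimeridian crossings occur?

0

Leg 1: +160.845° → +153.611°, shortest Δλ = -7.234° (west) — does not cross 180°.
Leg 2: +153.611° → +84.890°, shortest Δλ = -68.721° (west) — does not cross 180°.
Leg 3: +84.890° → +104.944°, shortest Δλ = 20.054° (east) — does not cross 180°.
Total crossings: 0.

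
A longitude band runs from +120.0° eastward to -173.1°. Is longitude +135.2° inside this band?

Yes

Band width going east from +120.0° to -173.1°: ((-173.1 − 120.0) mod 360) = 66.9°.
Offset of +135.2° east of the west edge: ((135.2 − 120.0) mod 360) = 15.2°.
15.2° ≤ 66.9° ⇒ inside.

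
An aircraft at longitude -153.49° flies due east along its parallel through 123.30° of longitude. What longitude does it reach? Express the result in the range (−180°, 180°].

-30.19°

Start at -153.49°; shift +123.30° → -30.19°.
-30.19° already lies in (−180°, 180°].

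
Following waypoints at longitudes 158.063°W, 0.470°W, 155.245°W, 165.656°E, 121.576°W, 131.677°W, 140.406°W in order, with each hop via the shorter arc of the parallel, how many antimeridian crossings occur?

2

Leg 1: -158.063° → -0.470°, shortest Δλ = 157.593° (east) — does not cross 180°.
Leg 2: -0.470° → -155.245°, shortest Δλ = -154.775° (west) — does not cross 180°.
Leg 3: -155.245° → +165.656°, shortest Δλ = -39.099° (west) — crosses 180°.
Leg 4: +165.656° → -121.576°, shortest Δλ = 72.768° (east) — crosses 180°.
Leg 5: -121.576° → -131.677°, shortest Δλ = -10.101° (west) — does not cross 180°.
Leg 6: -131.677° → -140.406°, shortest Δλ = -8.729° (west) — does not cross 180°.
Total crossings: 2.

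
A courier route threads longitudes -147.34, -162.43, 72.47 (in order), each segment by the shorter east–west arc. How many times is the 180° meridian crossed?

1

Leg 1: -147.34° → -162.43°, shortest Δλ = -15.09° (west) — does not cross 180°.
Leg 2: -162.43° → +72.47°, shortest Δλ = -125.1° (west) — crosses 180°.
Total crossings: 1.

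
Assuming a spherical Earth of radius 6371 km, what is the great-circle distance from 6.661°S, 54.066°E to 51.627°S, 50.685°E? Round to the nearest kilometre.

Δλ = 50.685 − 54.066 = -3.381°.
Δφ = -51.627 − -6.661 = -44.966°.
a = sin²(Δφ/2) + cos φ₁ · cos φ₂ · sin²(Δλ/2) = 0.146773.
c = 2·atan2(√a, √(1−a)) = 0.78632 rad → d = 6371·c ≈ 5009.66 km.

5010 km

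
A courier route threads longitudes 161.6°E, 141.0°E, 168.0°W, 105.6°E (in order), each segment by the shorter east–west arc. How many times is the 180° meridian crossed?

Leg 1: +161.6° → +141.0°, shortest Δλ = -20.6° (west) — does not cross 180°.
Leg 2: +141.0° → -168.0°, shortest Δλ = 51.0° (east) — crosses 180°.
Leg 3: -168.0° → +105.6°, shortest Δλ = -86.4° (west) — crosses 180°.
Total crossings: 2.

2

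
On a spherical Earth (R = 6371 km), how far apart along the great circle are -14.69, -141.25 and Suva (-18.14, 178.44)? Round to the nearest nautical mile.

Δλ = 178.44 − -141.25 = 319.69°; wrapped into (−180°, 180°]: -40.31°.
Δφ = -18.14 − -14.69 = -3.45°.
a = sin²(Δφ/2) + cos φ₁ · cos φ₂ · sin²(Δλ/2) = 0.110040.
c = 2·atan2(√a, √(1−a)) = 0.67626 rad → d = 6371·c ≈ 4308.44 km ≈ 2326.37 nmi.

2326 nmi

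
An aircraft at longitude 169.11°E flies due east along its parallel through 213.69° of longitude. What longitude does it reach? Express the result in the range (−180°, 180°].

Start at +169.11°; shift +213.69° → +382.80°.
+382.80° lies outside (−180°, 180°]; subtract 360° → +22.80°.

22.80°E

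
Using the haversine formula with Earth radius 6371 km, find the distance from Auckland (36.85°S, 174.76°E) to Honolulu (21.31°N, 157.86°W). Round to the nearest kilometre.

7076 km

Δλ = -157.86 − 174.76 = -332.62°; wrapped into (−180°, 180°]: 27.38°.
Δφ = 21.31 − -36.85 = 58.16°.
a = sin²(Δφ/2) + cos φ₁ · cos φ₂ · sin²(Δλ/2) = 0.277982.
c = 2·atan2(√a, √(1−a)) = 1.11070 rad → d = 6371·c ≈ 7076.26 km.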